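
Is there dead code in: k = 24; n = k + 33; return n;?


k is read by n's definition; n is returned
No dead code


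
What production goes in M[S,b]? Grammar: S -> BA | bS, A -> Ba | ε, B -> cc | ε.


For [S, b]: 'b' ∈ FIRST(bS)
Entry: S -> bS


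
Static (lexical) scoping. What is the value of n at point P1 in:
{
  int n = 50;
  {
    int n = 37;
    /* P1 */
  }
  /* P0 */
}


n declared in the same block as P1
n = 37


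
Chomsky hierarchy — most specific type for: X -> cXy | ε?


Single nonterminal LHS, but c^n y^n is not regular
Classification: Type 2 (Context-Free)


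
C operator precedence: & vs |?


'&' is bitwise AND (level 5); '|' is bitwise OR (level 3)
Higher level binds tighter
'&' has higher precedence than '|'


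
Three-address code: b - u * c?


Break into single-operator statements:
t1 = u * c
t2 = b - t1


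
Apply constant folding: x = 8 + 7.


8 + 7 = 15 at compile time
Optimized: x = 15


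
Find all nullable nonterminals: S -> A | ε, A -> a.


A nonterminal is nullable iff some alternative derives ε (directly, or every symbol in it is nullable)
Nullable: {S}


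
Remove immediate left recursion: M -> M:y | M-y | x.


Left-recursive alternatives: M:y, M-y; non-recursive: x
Introduce M': M -> xM', M' -> :yM' | -yM' | ε


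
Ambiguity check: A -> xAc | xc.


balanced x^n…c^n: each string has a unique parse
Unambiguous


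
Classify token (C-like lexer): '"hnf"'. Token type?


Pattern: double-quoted sequence
Type: STRING_LITERAL


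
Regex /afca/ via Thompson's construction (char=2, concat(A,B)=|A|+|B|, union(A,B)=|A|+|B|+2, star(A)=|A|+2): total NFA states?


Syntax tree has 4 char leaf(s), 0 union(s), 0 star(s)
chars contribute 4×2 = 8; each union adds +2; each star adds +2
Total: 8 + 0 + 0 = 8 states


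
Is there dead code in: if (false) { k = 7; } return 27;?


condition is constant false, so the whole block is unreachable
Dead: 'if (false) { k = 7; }'


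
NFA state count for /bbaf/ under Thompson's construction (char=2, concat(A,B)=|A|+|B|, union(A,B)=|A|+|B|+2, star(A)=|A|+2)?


Syntax tree has 4 char leaf(s), 0 union(s), 0 star(s)
chars contribute 4×2 = 8; each union adds +2; each star adds +2
Total: 8 + 0 + 0 = 8 states


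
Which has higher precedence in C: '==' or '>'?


'>' is relational (level 7); '==' is equality (level 6)
Higher level binds tighter
'>' has higher precedence than '=='


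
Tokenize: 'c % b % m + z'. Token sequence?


Scan left to right, longest-match per lexeme
Tokens: ID(c), OP(%), ID(b), OP(%), ID(m), OP(+), ID(z)


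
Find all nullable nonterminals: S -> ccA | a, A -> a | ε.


A nonterminal is nullable iff some alternative derives ε (directly, or every symbol in it is nullable)
Nullable: {A}


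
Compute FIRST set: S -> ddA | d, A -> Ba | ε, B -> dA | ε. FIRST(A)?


Per alternative of A: FIRST(Ba) = {a, d}; FIRST(ε) = {ε}
FIRST(A) = {a, d, ε}


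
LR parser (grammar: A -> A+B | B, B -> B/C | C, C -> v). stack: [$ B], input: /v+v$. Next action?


shift '/' to continue B -> B/C
Action: shift


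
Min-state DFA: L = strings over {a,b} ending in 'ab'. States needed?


Track the longest suffix of input matching a prefix of 'ab': 3 classes (prefixes of length 0..2)
Minimal DFA: 3 states


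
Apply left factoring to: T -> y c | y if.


Common prefix: 'y'
Factored: T -> y T', T' -> c | if


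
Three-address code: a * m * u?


Break into single-operator statements:
t1 = a * m
t2 = t1 * u


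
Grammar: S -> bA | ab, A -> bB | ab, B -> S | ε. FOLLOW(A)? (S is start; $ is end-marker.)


$ ∈ FOLLOW(S). For each A -> αBβ: add FIRST(β)\{ε} to FOLLOW(B); if β nullable, add FOLLOW(A).
FOLLOW(A) = {$}


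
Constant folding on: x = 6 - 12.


6 - 12 = -6 at compile time
Optimized: x = -6


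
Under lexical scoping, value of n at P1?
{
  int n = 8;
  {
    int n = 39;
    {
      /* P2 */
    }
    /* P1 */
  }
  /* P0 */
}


n declared in the same block as P1
n = 39


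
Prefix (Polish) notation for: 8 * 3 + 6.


left-to-right (same/higher precedence on left): tree is (+ (* 8 3) 6)
Prefix: + * 8 3 6


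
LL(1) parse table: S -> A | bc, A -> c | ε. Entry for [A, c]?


For [A, c]: 'c' ∈ FIRST(c)
Entry: A -> c


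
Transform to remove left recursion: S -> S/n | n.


Left-recursive alternatives: S/n; non-recursive: n
Introduce S': S -> nS', S' -> /nS' | ε


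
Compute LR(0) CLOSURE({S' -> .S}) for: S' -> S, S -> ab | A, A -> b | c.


Start: S' -> .S
For each item with dot before a nonterminal B, add B -> .γ for every B-production
Closure: [S' -> .S, S -> .ab, S -> .A, A -> .b, A -> .c]


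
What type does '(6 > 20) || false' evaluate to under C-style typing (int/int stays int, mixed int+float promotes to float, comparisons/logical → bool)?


Operand types: bool || bool
Rule: logical operators take bool operands and yield bool
Result type: bool


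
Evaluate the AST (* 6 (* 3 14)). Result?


Evaluate inner: (* 3 14) = 42
Evaluate root: (* 6 42) = 252
Result: 252


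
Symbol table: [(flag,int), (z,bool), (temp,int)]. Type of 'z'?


Lookup 'z' → type bool


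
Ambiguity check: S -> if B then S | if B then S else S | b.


dangling else: 'if B then if B then b else b' parses two ways
Ambiguous


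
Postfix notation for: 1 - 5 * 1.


* has higher precedence, evaluate 5*1 first
Postfix: 1 5 1 * -


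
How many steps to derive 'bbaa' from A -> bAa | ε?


Derivation: A => bAa => bbAaa => bbaa
Steps: 3


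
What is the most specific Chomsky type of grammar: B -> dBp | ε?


Single nonterminal LHS, but d^n p^n is not regular
Classification: Type 2 (Context-Free)


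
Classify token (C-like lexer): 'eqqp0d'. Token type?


Pattern: letter/underscore followed by alphanumerics, not a keyword
Type: IDENTIFIER


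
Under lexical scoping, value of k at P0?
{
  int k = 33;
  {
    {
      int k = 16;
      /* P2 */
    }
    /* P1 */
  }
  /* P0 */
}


k declared in the same block as P0
k = 33


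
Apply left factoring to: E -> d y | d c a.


Common prefix: 'd'
Factored: E -> d E', E' -> y | c a


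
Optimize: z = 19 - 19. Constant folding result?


19 - 19 = 0 at compile time
Optimized: z = 0


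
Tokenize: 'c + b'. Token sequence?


Scan left to right, longest-match per lexeme
Tokens: ID(c), OP(+), ID(b)


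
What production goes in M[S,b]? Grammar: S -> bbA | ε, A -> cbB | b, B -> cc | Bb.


For [S, b]: 'b' ∈ FIRST(bbA)
Entry: S -> bbA


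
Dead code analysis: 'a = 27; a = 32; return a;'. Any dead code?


first assignment to a is overwritten before any read
Dead: 'a = 27'


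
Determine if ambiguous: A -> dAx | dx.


balanced d^n…x^n: each string has a unique parse
Unambiguous


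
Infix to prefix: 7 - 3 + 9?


left-to-right (same/higher precedence on left): tree is (+ (- 7 3) 9)
Prefix: + - 7 3 9


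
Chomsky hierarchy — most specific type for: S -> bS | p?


Right-linear: every RHS is a terminal or a terminal followed by one nonterminal
Classification: Type 3 (Regular)


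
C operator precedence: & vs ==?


'==' is equality (level 6); '&' is bitwise AND (level 5)
Higher level binds tighter
'==' has higher precedence than '&'


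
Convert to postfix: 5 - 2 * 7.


* has higher precedence, evaluate 2*7 first
Postfix: 5 2 7 * -


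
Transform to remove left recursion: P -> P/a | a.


Left-recursive alternatives: P/a; non-recursive: a
Introduce P': P -> aP', P' -> /aP' | ε


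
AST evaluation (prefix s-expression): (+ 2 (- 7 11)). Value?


Evaluate inner: (- 7 11) = -4
Evaluate root: (+ 2 -4) = -2
Result: -2


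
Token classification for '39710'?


Pattern: digits only
Type: INTEGER_LITERAL


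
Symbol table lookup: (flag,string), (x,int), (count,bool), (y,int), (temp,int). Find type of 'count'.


Lookup 'count' → type bool


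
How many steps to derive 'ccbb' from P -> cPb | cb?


Derivation: P => cPb => ccbb
Steps: 2


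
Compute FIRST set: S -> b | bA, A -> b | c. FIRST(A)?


Per alternative of A: FIRST(b) = {b}; FIRST(c) = {c}
FIRST(A) = {b, c}


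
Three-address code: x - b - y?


Break into single-operator statements:
t1 = x - b
t2 = t1 - y


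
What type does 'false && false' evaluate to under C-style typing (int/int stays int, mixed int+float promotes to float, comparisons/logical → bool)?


Operand types: bool && bool
Rule: logical operators take bool operands and yield bool
Result type: bool


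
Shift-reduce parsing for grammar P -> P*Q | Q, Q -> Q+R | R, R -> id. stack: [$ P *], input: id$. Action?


no handle ('P*' is not any RHS); shift 'id'
Action: shift


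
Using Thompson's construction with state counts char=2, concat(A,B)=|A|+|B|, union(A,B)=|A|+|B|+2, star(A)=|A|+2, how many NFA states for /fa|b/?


Syntax tree has 3 char leaf(s), 1 union(s), 0 star(s)
chars contribute 3×2 = 6; each union adds +2; each star adds +2
Total: 6 + 2 + 0 = 8 states


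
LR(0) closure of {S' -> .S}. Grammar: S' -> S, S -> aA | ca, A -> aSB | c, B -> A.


Start: S' -> .S
For each item with dot before a nonterminal B, add B -> .γ for every B-production
Closure: [S' -> .S, S -> .aA, S -> .ca]


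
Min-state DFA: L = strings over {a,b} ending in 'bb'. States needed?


Track the longest suffix of input matching a prefix of 'bb': 3 classes (prefixes of length 0..2)
Minimal DFA: 3 states


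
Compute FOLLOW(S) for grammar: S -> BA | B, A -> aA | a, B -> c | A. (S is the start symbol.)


$ ∈ FOLLOW(S). For each A -> αBβ: add FIRST(β)\{ε} to FOLLOW(B); if β nullable, add FOLLOW(A).
FOLLOW(S) = {$}


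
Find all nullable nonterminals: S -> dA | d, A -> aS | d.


A nonterminal is nullable iff some alternative derives ε (directly, or every symbol in it is nullable)
Nullable: {}


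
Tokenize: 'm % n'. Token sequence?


Scan left to right, longest-match per lexeme
Tokens: ID(m), OP(%), ID(n)


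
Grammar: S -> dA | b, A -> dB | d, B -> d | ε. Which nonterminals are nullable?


A nonterminal is nullable iff some alternative derives ε (directly, or every symbol in it is nullable)
Nullable: {B}


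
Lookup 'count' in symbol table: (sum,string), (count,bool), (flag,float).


Lookup 'count' → type bool


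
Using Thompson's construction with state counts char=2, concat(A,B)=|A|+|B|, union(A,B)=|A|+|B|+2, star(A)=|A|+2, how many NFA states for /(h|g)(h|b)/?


Syntax tree has 4 char leaf(s), 2 union(s), 0 star(s)
chars contribute 4×2 = 8; each union adds +2; each star adds +2
Total: 8 + 4 + 0 = 12 states


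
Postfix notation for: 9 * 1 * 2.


Left to right (same or higher precedence on left)
Postfix: 9 1 * 2 *


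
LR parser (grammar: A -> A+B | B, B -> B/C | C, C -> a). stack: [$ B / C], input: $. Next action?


handle 'B/C' on top
Action: reduce (B -> B/C)


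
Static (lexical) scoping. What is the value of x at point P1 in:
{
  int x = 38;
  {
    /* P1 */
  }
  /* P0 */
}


P1's block does not declare x; resolves to the enclosing declaration at depth 0
x = 38


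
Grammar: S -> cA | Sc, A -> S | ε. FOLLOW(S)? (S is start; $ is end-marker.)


$ ∈ FOLLOW(S). For each A -> αBβ: add FIRST(β)\{ε} to FOLLOW(B); if β nullable, add FOLLOW(A).
FOLLOW(S) = {$, c}


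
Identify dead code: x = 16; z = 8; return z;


x is assigned but never read
Dead: 'x = 16'


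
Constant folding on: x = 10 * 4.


10 * 4 = 40 at compile time
Optimized: x = 40


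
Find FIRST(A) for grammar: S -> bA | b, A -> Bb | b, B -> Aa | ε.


Per alternative of A: FIRST(Bb) = {b}; FIRST(b) = {b}
FIRST(A) = {b}


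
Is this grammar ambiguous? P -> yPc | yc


balanced y^n…c^n: each string has a unique parse
Unambiguous


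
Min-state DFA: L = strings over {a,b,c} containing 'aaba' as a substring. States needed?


KMP-style automaton: 4 progress states + 1 absorbing accept = 5
Minimal DFA: 5 states


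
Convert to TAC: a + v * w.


Break into single-operator statements:
t1 = v * w
t2 = a + t1


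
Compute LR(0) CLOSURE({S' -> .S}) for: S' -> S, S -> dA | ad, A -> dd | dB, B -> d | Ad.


Start: S' -> .S
For each item with dot before a nonterminal B, add B -> .γ for every B-production
Closure: [S' -> .S, S -> .dA, S -> .ad]


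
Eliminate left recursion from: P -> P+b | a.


Left-recursive alternatives: P+b; non-recursive: a
Introduce P': P -> aP', P' -> +bP' | ε


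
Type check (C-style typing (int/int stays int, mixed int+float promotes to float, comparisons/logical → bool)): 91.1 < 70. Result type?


Operand types: float < int
Rule: comparison yields bool
Result type: bool


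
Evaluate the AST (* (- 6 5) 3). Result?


Evaluate inner: (- 6 5) = 1
Evaluate root: (* 1 3) = 3
Result: 3


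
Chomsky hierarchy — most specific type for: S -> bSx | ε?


Single nonterminal LHS, but b^n x^n is not regular
Classification: Type 2 (Context-Free)


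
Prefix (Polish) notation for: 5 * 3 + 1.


left-to-right (same/higher precedence on left): tree is (+ (* 5 3) 1)
Prefix: + * 5 3 1


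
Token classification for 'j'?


Pattern: letter/underscore followed by alphanumerics, not a keyword
Type: IDENTIFIER


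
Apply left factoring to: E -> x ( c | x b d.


Common prefix: 'x'
Factored: E -> x E', E' -> ( c | b d


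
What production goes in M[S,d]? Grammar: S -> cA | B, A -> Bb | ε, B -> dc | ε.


For [S, d]: 'd' ∈ FIRST(B)
Entry: S -> B


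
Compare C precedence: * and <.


'*' is multiplicative (level 10); '<' is relational (level 7)
Higher level binds tighter
'*' has higher precedence than '<'


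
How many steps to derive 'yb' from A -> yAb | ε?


Derivation: A => yAb => yb
Steps: 2


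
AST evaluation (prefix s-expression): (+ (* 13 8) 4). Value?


Evaluate inner: (* 13 8) = 104
Evaluate root: (+ 104 4) = 108
Result: 108


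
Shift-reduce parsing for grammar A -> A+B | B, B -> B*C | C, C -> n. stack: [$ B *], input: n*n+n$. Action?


no handle; shift 'n'
Action: shift


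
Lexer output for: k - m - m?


Scan left to right, longest-match per lexeme
Tokens: ID(k), OP(-), ID(m), OP(-), ID(m)


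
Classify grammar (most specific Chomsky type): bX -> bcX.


LHS has context (more than one symbol) and |LHS| ≤ |RHS|
Classification: Type 1 (Context-Sensitive)


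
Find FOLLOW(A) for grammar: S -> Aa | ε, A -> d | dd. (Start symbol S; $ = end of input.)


$ ∈ FOLLOW(S). For each A -> αBβ: add FIRST(β)\{ε} to FOLLOW(B); if β nullable, add FOLLOW(A).
FOLLOW(A) = {a}


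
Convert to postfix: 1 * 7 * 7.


Left to right (same or higher precedence on left)
Postfix: 1 7 * 7 *


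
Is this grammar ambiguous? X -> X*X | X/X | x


'x*x/x' has two parse trees (no precedence encoded between * and /)
Ambiguous


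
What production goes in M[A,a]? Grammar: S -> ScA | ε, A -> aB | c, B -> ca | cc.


For [A, a]: 'a' ∈ FIRST(aB)
Entry: A -> aB


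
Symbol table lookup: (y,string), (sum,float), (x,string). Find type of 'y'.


Lookup 'y' → type string


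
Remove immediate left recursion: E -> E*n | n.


Left-recursive alternatives: E*n; non-recursive: n
Introduce E': E -> nE', E' -> *nE' | ε


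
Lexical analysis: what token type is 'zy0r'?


Pattern: letter/underscore followed by alphanumerics, not a keyword
Type: IDENTIFIER


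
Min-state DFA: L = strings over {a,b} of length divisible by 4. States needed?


Track length mod 4: states 0..3, accept at 0
Minimal DFA: 4 states


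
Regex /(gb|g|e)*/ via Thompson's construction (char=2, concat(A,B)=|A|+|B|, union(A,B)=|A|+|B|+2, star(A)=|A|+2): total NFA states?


Syntax tree has 4 char leaf(s), 2 union(s), 1 star(s)
chars contribute 4×2 = 8; each union adds +2; each star adds +2
Total: 8 + 4 + 2 = 14 states


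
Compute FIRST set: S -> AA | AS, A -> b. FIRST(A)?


Per alternative of A: FIRST(b) = {b}
FIRST(A) = {b}


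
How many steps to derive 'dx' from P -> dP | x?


Derivation: P => dP => dx
Steps: 2


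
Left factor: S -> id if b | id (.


Common prefix: 'id'
Factored: S -> id S', S' -> if b | (


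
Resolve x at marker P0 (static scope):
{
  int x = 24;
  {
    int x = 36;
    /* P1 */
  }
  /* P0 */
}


x declared in the same block as P0
x = 24


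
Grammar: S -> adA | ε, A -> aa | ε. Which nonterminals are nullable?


A nonterminal is nullable iff some alternative derives ε (directly, or every symbol in it is nullable)
Nullable: {A, S}


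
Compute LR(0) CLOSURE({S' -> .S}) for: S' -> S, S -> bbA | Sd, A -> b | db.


Start: S' -> .S
For each item with dot before a nonterminal B, add B -> .γ for every B-production
Closure: [S' -> .S, S -> .bbA, S -> .Sd]


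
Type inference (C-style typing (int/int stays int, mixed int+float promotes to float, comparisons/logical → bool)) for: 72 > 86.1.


Operand types: int > float
Rule: comparison yields bool
Result type: bool


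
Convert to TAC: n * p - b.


Break into single-operator statements:
t1 = n * p
t2 = t1 - b


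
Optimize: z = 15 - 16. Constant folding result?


15 - 16 = -1 at compile time
Optimized: z = -1


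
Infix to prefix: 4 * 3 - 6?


left-to-right (same/higher precedence on left): tree is (- (* 4 3) 6)
Prefix: - * 4 3 6


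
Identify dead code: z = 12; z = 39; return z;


first assignment to z is overwritten before any read
Dead: 'z = 12'


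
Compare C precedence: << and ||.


'<<' is shift (level 8); '||' is logical OR (level 1)
Higher level binds tighter
'<<' has higher precedence than '||'


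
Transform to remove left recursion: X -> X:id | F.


Left-recursive alternatives: X:id; non-recursive: F
Introduce X': X -> FX', X' -> :idX' | ε


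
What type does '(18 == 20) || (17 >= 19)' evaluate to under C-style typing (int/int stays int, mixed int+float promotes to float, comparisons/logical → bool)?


Operand types: bool || bool
Rule: logical operators take bool operands and yield bool
Result type: bool


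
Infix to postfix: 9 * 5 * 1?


Left to right (same or higher precedence on left)
Postfix: 9 5 * 1 *


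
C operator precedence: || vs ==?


'==' is equality (level 6); '||' is logical OR (level 1)
Higher level binds tighter
'==' has higher precedence than '||'


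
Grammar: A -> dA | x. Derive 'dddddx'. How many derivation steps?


Derivation: A => dA => ddA => dddA => ddddA => dddddA => dddddx
Steps: 6


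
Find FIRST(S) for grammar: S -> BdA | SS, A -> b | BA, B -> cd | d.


Per alternative of S: FIRST(BdA) = {c, d}; FIRST(SS) = {c, d}
FIRST(S) = {c, d}


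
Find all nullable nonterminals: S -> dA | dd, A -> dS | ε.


A nonterminal is nullable iff some alternative derives ε (directly, or every symbol in it is nullable)
Nullable: {A}


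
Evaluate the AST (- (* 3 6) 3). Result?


Evaluate inner: (* 3 6) = 18
Evaluate root: (- 18 3) = 15
Result: 15


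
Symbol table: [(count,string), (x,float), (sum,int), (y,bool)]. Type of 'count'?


Lookup 'count' → type string


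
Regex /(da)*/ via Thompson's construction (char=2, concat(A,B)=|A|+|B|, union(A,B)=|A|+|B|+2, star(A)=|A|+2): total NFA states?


Syntax tree has 2 char leaf(s), 0 union(s), 1 star(s)
chars contribute 2×2 = 4; each union adds +2; each star adds +2
Total: 4 + 0 + 2 = 6 states


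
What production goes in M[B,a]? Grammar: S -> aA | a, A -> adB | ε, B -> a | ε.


For [B, a]: 'a' ∈ FIRST(a)
Entry: B -> a


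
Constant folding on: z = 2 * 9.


2 * 9 = 18 at compile time
Optimized: z = 18


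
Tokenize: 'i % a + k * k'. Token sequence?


Scan left to right, longest-match per lexeme
Tokens: ID(i), OP(%), ID(a), OP(+), ID(k), OP(*), ID(k)


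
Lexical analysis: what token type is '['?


Pattern: delimiter/punctuation
Type: PUNCTUATION


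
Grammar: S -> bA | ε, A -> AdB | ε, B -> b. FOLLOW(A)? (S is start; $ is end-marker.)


$ ∈ FOLLOW(S). For each A -> αBβ: add FIRST(β)\{ε} to FOLLOW(B); if β nullable, add FOLLOW(A).
FOLLOW(A) = {$, d}


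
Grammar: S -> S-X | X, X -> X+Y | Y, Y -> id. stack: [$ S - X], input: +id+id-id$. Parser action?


'+' can extend X; shift to build X -> X+Y
Action: shift


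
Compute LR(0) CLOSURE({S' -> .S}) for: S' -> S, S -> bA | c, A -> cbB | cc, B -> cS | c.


Start: S' -> .S
For each item with dot before a nonterminal B, add B -> .γ for every B-production
Closure: [S' -> .S, S -> .bA, S -> .c]


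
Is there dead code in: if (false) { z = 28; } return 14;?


condition is constant false, so the whole block is unreachable
Dead: 'if (false) { z = 28; }'


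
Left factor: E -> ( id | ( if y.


Common prefix: '('
Factored: E -> ( E', E' -> id | if y


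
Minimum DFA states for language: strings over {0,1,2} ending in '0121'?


Track the longest suffix of input matching a prefix of '0121': 5 classes (prefixes of length 0..4)
Minimal DFA: 5 states


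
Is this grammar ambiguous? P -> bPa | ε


balanced b^n…a^n: each string has a unique parse
Unambiguous


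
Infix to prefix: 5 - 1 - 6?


left-to-right (same/higher precedence on left): tree is (- (- 5 1) 6)
Prefix: - - 5 1 6


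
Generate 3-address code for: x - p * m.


Break into single-operator statements:
t1 = p * m
t2 = x - t1


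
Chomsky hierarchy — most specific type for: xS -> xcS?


LHS has context (more than one symbol) and |LHS| ≤ |RHS|
Classification: Type 1 (Context-Sensitive)


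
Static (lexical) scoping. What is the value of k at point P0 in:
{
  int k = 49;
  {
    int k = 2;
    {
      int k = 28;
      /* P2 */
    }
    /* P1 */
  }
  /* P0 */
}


k declared in the same block as P0
k = 49


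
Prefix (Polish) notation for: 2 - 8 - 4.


left-to-right (same/higher precedence on left): tree is (- (- 2 8) 4)
Prefix: - - 2 8 4


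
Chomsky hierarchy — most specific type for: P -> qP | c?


Right-linear: every RHS is a terminal or a terminal followed by one nonterminal
Classification: Type 3 (Regular)


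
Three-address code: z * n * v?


Break into single-operator statements:
t1 = z * n
t2 = t1 * v


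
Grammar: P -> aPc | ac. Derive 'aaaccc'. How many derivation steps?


Derivation: P => aPc => aaPcc => aaaccc
Steps: 3


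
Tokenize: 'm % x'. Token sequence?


Scan left to right, longest-match per lexeme
Tokens: ID(m), OP(%), ID(x)


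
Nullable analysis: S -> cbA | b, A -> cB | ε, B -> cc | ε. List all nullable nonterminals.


A nonterminal is nullable iff some alternative derives ε (directly, or every symbol in it is nullable)
Nullable: {A, B}


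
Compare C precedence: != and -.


'-' is additive (level 9); '!=' is equality (level 6)
Higher level binds tighter
'-' has higher precedence than '!='


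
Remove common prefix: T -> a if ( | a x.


Common prefix: 'a'
Factored: T -> a T', T' -> if ( | x


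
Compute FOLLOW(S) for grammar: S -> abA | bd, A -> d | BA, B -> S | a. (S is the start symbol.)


$ ∈ FOLLOW(S). For each A -> αBβ: add FIRST(β)\{ε} to FOLLOW(B); if β nullable, add FOLLOW(A).
FOLLOW(S) = {$, a, b, d}


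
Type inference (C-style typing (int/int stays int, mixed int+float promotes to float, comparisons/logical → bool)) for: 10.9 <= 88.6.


Operand types: float <= float
Rule: comparison yields bool
Result type: bool


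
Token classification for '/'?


Pattern: operator symbol
Type: OPERATOR


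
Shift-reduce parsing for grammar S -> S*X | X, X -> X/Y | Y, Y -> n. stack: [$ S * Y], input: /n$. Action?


'Y' (not preceded by X/) is the handle for X -> Y
Action: reduce (X -> Y)


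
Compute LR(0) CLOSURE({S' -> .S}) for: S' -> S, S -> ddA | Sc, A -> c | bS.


Start: S' -> .S
For each item with dot before a nonterminal B, add B -> .γ for every B-production
Closure: [S' -> .S, S -> .ddA, S -> .Sc]


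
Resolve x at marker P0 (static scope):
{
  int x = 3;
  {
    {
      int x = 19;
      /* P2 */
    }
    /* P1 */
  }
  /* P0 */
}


x declared in the same block as P0
x = 3


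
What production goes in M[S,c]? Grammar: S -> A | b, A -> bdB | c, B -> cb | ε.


For [S, c]: 'c' ∈ FIRST(A)
Entry: S -> A


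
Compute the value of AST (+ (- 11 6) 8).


Evaluate inner: (- 11 6) = 5
Evaluate root: (+ 5 8) = 13
Result: 13


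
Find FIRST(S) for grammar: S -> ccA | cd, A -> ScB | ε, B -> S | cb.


Per alternative of S: FIRST(ccA) = {c}; FIRST(cd) = {c}
FIRST(S) = {c}


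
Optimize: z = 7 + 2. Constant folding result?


7 + 2 = 9 at compile time
Optimized: z = 9


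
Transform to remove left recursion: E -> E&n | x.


Left-recursive alternatives: E&n; non-recursive: x
Introduce E': E -> xE', E' -> &nE' | ε


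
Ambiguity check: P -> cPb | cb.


balanced c^n…b^n: each string has a unique parse
Unambiguous


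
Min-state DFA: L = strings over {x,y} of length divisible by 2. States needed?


Track length mod 2: states 0..1, accept at 0
Minimal DFA: 2 states


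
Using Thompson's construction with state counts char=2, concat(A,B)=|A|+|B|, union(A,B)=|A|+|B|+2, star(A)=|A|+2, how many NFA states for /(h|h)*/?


Syntax tree has 2 char leaf(s), 1 union(s), 1 star(s)
chars contribute 2×2 = 4; each union adds +2; each star adds +2
Total: 4 + 2 + 2 = 8 states


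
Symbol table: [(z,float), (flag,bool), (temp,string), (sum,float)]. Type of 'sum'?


Lookup 'sum' → type float


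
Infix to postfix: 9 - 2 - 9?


Left to right (same or higher precedence on left)
Postfix: 9 2 - 9 -


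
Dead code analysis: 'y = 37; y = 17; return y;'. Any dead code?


first assignment to y is overwritten before any read
Dead: 'y = 37'


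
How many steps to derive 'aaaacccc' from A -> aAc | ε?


Derivation: A => aAc => aaAcc => aaaAccc => aaaaAcccc => aaaacccc
Steps: 5


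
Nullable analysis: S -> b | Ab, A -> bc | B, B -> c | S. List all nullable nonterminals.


A nonterminal is nullable iff some alternative derives ε (directly, or every symbol in it is nullable)
Nullable: {}


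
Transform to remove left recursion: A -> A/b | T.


Left-recursive alternatives: A/b; non-recursive: T
Introduce A': A -> TA', A' -> /bA' | ε


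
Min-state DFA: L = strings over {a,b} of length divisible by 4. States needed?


Track length mod 4: states 0..3, accept at 0
Minimal DFA: 4 states


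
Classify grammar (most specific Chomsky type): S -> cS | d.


Right-linear: every RHS is a terminal or a terminal followed by one nonterminal
Classification: Type 3 (Regular)


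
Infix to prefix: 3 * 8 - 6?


left-to-right (same/higher precedence on left): tree is (- (* 3 8) 6)
Prefix: - * 3 8 6


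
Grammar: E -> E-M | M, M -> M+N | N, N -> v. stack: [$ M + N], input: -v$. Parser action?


handle 'M+N' on top
Action: reduce (M -> M+N)


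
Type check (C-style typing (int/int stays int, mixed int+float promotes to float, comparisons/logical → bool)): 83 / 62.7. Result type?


Operand types: int / float
Rule: mixed int/float promotes to float; int/int stays int
Result type: float


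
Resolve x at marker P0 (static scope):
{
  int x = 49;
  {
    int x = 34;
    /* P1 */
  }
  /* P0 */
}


x declared in the same block as P0
x = 49


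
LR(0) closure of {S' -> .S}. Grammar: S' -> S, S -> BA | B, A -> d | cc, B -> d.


Start: S' -> .S
For each item with dot before a nonterminal B, add B -> .γ for every B-production
Closure: [S' -> .S, S -> .BA, S -> .B, B -> .d]


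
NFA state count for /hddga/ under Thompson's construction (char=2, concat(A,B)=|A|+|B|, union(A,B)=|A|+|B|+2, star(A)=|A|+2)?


Syntax tree has 5 char leaf(s), 0 union(s), 0 star(s)
chars contribute 5×2 = 10; each union adds +2; each star adds +2
Total: 10 + 0 + 0 = 10 states


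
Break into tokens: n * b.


Scan left to right, longest-match per lexeme
Tokens: ID(n), OP(*), ID(b)


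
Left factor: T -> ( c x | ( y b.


Common prefix: '('
Factored: T -> ( T', T' -> c x | y b


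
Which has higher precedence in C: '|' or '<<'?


'<<' is shift (level 8); '|' is bitwise OR (level 3)
Higher level binds tighter
'<<' has higher precedence than '|'


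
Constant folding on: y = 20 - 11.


20 - 11 = 9 at compile time
Optimized: y = 9


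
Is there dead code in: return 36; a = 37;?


statement follows a return and is unreachable
Dead: 'a = 37'


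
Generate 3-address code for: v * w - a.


Break into single-operator statements:
t1 = v * w
t2 = t1 - a


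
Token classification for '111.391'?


Pattern: digits with a decimal point
Type: FLOAT_LITERAL


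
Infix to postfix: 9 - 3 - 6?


Left to right (same or higher precedence on left)
Postfix: 9 3 - 6 -


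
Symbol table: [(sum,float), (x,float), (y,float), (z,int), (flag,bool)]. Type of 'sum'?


Lookup 'sum' → type float


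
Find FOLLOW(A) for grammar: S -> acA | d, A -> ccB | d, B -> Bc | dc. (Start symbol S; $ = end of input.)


$ ∈ FOLLOW(S). For each A -> αBβ: add FIRST(β)\{ε} to FOLLOW(B); if β nullable, add FOLLOW(A).
FOLLOW(A) = {$}


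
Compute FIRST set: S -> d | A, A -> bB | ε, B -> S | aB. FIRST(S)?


Per alternative of S: FIRST(d) = {d}; FIRST(A) = {b, ε}
FIRST(S) = {b, d, ε}


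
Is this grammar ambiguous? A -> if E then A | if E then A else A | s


dangling else: 'if E then if E then s else s' parses two ways
Ambiguous


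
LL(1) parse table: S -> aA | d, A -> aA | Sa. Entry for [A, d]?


For [A, d]: 'd' ∈ FIRST(Sa)
Entry: A -> Sa


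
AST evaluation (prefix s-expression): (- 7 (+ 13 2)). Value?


Evaluate inner: (+ 13 2) = 15
Evaluate root: (- 7 15) = -8
Result: -8


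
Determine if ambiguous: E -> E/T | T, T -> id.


precedence layered via separate nonterminal T: deterministic
Unambiguous


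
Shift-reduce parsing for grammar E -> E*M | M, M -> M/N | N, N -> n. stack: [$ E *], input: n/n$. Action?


no handle ('E*' is not any RHS); shift 'n'
Action: shift


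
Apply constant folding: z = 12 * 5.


12 * 5 = 60 at compile time
Optimized: z = 60


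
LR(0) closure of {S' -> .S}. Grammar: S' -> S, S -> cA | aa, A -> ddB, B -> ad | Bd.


Start: S' -> .S
For each item with dot before a nonterminal B, add B -> .γ for every B-production
Closure: [S' -> .S, S -> .cA, S -> .aa]


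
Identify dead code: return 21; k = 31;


statement follows a return and is unreachable
Dead: 'k = 31'


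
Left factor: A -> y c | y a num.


Common prefix: 'y'
Factored: A -> y A', A' -> c | a num


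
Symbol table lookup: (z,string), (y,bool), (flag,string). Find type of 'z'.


Lookup 'z' → type string


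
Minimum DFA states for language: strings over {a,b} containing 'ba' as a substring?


KMP-style automaton: 2 progress states + 1 absorbing accept = 3
Minimal DFA: 3 states


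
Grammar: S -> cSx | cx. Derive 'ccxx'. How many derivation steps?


Derivation: S => cSx => ccxx
Steps: 2


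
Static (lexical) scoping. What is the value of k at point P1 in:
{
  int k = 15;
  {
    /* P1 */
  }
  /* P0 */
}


P1's block does not declare k; resolves to the enclosing declaration at depth 0
k = 15


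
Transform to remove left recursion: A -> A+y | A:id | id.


Left-recursive alternatives: A+y, A:id; non-recursive: id
Introduce A': A -> idA', A' -> +yA' | :idA' | ε


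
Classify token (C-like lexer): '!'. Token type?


Pattern: operator symbol
Type: OPERATOR


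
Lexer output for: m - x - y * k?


Scan left to right, longest-match per lexeme
Tokens: ID(m), OP(-), ID(x), OP(-), ID(y), OP(*), ID(k)


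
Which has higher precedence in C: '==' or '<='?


'<=' is relational (level 7); '==' is equality (level 6)
Higher level binds tighter
'<=' has higher precedence than '=='


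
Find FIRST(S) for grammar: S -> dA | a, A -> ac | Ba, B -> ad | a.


Per alternative of S: FIRST(dA) = {d}; FIRST(a) = {a}
FIRST(S) = {a, d}


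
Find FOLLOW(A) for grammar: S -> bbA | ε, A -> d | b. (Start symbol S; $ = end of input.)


$ ∈ FOLLOW(S). For each A -> αBβ: add FIRST(β)\{ε} to FOLLOW(B); if β nullable, add FOLLOW(A).
FOLLOW(A) = {$}


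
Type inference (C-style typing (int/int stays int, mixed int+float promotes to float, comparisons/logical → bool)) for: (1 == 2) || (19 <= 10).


Operand types: bool || bool
Rule: logical operators take bool operands and yield bool
Result type: bool


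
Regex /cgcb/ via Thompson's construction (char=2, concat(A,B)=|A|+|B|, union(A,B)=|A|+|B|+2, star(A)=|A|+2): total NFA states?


Syntax tree has 4 char leaf(s), 0 union(s), 0 star(s)
chars contribute 4×2 = 8; each union adds +2; each star adds +2
Total: 8 + 0 + 0 = 8 states


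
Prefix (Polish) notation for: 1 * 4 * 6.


left-to-right (same/higher precedence on left): tree is (* (* 1 4) 6)
Prefix: * * 1 4 6


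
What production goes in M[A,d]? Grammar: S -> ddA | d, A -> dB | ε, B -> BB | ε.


For [A, d]: 'd' ∈ FIRST(dB)
Entry: A -> dB


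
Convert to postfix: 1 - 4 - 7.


Left to right (same or higher precedence on left)
Postfix: 1 4 - 7 -


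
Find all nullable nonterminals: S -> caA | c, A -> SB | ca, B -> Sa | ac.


A nonterminal is nullable iff some alternative derives ε (directly, or every symbol in it is nullable)
Nullable: {}


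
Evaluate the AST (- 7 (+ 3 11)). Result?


Evaluate inner: (+ 3 11) = 14
Evaluate root: (- 7 14) = -7
Result: -7


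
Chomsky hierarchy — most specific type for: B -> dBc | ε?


Single nonterminal LHS, but d^n c^n is not regular
Classification: Type 2 (Context-Free)


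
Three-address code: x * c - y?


Break into single-operator statements:
t1 = x * c
t2 = t1 - y


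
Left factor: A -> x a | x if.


Common prefix: 'x'
Factored: A -> x A', A' -> a | if


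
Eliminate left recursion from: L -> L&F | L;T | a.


Left-recursive alternatives: L&F, L;T; non-recursive: a
Introduce L': L -> aL', L' -> &FL' | ;TL' | ε


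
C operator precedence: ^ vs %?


'%' is multiplicative (level 10); '^' is bitwise XOR (level 4)
Higher level binds tighter
'%' has higher precedence than '^'


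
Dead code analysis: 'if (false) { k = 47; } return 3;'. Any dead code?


condition is constant false, so the whole block is unreachable
Dead: 'if (false) { k = 47; }'


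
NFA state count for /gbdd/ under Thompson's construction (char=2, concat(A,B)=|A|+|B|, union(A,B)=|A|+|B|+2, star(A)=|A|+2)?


Syntax tree has 4 char leaf(s), 0 union(s), 0 star(s)
chars contribute 4×2 = 8; each union adds +2; each star adds +2
Total: 8 + 0 + 0 = 8 states


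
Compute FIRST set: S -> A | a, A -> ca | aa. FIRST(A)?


Per alternative of A: FIRST(ca) = {c}; FIRST(aa) = {a}
FIRST(A) = {a, c}


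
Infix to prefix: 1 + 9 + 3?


left-to-right (same/higher precedence on left): tree is (+ (+ 1 9) 3)
Prefix: + + 1 9 3


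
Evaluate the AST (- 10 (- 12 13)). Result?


Evaluate inner: (- 12 13) = -1
Evaluate root: (- 10 -1) = 11
Result: 11


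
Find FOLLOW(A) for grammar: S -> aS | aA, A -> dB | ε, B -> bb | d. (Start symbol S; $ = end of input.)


$ ∈ FOLLOW(S). For each A -> αBβ: add FIRST(β)\{ε} to FOLLOW(B); if β nullable, add FOLLOW(A).
FOLLOW(A) = {$}


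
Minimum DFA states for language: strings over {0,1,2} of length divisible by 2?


Track length mod 2: states 0..1, accept at 0
Minimal DFA: 2 states


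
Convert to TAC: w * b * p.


Break into single-operator statements:
t1 = w * b
t2 = t1 * p


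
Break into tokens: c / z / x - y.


Scan left to right, longest-match per lexeme
Tokens: ID(c), OP(/), ID(z), OP(/), ID(x), OP(-), ID(y)


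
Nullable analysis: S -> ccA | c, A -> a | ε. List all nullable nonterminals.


A nonterminal is nullable iff some alternative derives ε (directly, or every symbol in it is nullable)
Nullable: {A}


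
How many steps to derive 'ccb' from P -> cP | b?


Derivation: P => cP => ccP => ccb
Steps: 3


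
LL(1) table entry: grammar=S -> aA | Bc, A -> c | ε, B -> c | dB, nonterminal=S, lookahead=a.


For [S, a]: 'a' ∈ FIRST(aA)
Entry: S -> aA


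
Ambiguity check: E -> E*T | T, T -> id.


precedence layered via separate nonterminal T: deterministic
Unambiguous


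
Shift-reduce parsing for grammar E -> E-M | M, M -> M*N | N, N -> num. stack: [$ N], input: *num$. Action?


'N' (not preceded by M*) is the handle for M -> N
Action: reduce (M -> N)


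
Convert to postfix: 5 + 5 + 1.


Left to right (same or higher precedence on left)
Postfix: 5 5 + 1 +


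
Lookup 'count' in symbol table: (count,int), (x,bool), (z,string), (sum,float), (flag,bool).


Lookup 'count' → type int


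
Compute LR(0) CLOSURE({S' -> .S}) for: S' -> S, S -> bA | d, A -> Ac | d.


Start: S' -> .S
For each item with dot before a nonterminal B, add B -> .γ for every B-production
Closure: [S' -> .S, S -> .bA, S -> .d]


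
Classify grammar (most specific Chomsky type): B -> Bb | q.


Left-linear: every RHS is a terminal or one nonterminal followed by a terminal
Classification: Type 3 (Regular)


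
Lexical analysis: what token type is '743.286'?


Pattern: digits with a decimal point
Type: FLOAT_LITERAL


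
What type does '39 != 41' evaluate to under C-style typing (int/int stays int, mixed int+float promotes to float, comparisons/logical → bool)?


Operand types: int != int
Rule: comparison yields bool
Result type: bool


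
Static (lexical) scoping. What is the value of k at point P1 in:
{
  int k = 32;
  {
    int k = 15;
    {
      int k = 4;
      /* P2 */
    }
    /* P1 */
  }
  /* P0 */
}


k declared in the same block as P1
k = 15


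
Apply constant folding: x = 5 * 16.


5 * 16 = 80 at compile time
Optimized: x = 80


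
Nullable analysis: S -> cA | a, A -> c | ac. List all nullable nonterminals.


A nonterminal is nullable iff some alternative derives ε (directly, or every symbol in it is nullable)
Nullable: {}


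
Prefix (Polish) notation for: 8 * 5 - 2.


left-to-right (same/higher precedence on left): tree is (- (* 8 5) 2)
Prefix: - * 8 5 2


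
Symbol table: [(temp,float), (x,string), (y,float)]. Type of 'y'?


Lookup 'y' → type float


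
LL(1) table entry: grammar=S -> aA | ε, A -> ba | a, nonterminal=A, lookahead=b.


For [A, b]: 'b' ∈ FIRST(ba)
Entry: A -> ba


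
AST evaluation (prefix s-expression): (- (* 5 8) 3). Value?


Evaluate inner: (* 5 8) = 40
Evaluate root: (- 40 3) = 37
Result: 37


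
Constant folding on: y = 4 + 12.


4 + 12 = 16 at compile time
Optimized: y = 16


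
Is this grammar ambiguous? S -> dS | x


right-linear, alternatives start with distinct terminals 'd' vs 'x': unique leftmost derivation
Unambiguous


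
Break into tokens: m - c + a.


Scan left to right, longest-match per lexeme
Tokens: ID(m), OP(-), ID(c), OP(+), ID(a)


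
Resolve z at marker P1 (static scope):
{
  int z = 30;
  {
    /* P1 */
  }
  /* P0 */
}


P1's block does not declare z; resolves to the enclosing declaration at depth 0
z = 30


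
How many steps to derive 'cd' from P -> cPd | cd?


Derivation: P => cd
Steps: 1


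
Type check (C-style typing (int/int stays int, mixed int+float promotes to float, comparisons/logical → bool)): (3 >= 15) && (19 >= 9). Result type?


Operand types: bool && bool
Rule: logical operators take bool operands and yield bool
Result type: bool
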